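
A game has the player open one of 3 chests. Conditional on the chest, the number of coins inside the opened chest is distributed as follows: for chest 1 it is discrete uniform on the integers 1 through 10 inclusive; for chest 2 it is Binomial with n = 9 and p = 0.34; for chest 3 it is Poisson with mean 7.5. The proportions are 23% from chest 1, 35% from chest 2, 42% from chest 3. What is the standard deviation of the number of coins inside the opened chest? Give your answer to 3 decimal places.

3.085

Per component, 1: μ=5.5, E[X²]=38.5; 2: μ=3.06, E[X²]=11.3832; 3: μ=7.5, E[X²]=63.75.
E[X] = 0.23·5.5 + 0.35·3.06 + 0.42·7.5 = 5.486.
E[X²] = 0.23·38.5 + 0.35·11.3832 + 0.42·63.75 = 39.6141.
Var(X) = E[X²] − (E[X])² = 39.6141 − 30.0962 = 9.51792.
SD(X) = √9.51792 = 3.08511.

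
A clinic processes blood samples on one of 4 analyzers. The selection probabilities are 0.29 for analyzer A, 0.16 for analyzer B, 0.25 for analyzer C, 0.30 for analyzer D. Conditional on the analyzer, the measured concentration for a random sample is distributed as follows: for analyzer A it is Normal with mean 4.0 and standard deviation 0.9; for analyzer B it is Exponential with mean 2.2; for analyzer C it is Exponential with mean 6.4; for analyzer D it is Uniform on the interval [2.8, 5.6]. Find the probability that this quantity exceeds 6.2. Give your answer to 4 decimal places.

Conditional on each analyzer, P(X > 6.2): A: 0.00725377; B: 0.0597144; C: 0.379557; D: 0.
By total probability, P(X > 6.2) = 0.29·0.00725377 + 0.16·0.0597144 + 0.25·0.379557 + 0.3·0 = 0.106547.

0.1065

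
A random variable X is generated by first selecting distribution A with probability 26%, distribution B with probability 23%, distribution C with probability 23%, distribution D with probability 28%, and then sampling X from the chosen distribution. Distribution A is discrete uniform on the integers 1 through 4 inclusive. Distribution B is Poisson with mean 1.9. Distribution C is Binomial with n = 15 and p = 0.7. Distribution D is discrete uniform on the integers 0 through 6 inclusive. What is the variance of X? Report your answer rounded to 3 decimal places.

Per component, A: μ=2.5, E[X²]=7.5; B: μ=1.9, E[X²]=5.51; C: μ=10.5, E[X²]=113.4; D: μ=3, E[X²]=13.
E[X] = 0.26·2.5 + 0.23·1.9 + 0.23·10.5 + 0.28·3 = 4.342.
E[X²] = 0.26·7.5 + 0.23·5.51 + 0.23·113.4 + 0.28·13 = 32.9393.
Var(X) = E[X²] − (E[X])² = 32.9393 − 18.853 = 14.0863.

14.086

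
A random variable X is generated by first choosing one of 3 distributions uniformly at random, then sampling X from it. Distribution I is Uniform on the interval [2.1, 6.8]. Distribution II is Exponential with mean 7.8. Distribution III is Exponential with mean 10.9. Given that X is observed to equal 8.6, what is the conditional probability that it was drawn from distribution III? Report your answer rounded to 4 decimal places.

Likelihoods f(8.6 | ·): I: 0; II: 0.0425665; III: 0.0416792.
Posterior ∝ prior × likelihood. Numerator for III: 0.333333·0.0416792 = 0.0138931.
Normalizing constant: 0.333333·0 + 0.333333·0.0425665 + 0.333333·0.0416792 = 0.0280819.
P(III | observation) = 0.0138931 / 0.0280819 = 0.494734.

0.4947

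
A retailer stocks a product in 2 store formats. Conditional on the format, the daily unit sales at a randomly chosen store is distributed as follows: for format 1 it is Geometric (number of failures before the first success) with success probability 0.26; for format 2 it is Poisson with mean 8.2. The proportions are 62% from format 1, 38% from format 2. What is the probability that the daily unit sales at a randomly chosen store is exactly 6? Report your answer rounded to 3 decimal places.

0.071

Conditional on each format, P(X = 6): 1: 0.0426937; 2: 0.115967.
By total probability, P(X = 6) = 0.62·0.0426937 + 0.38·0.115967 = 0.0705377.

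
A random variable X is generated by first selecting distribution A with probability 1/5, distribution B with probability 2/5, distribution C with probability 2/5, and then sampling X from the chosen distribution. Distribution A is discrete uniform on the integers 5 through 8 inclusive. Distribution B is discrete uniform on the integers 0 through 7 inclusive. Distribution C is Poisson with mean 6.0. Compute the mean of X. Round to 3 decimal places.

5.100

Component means — A: 6.5; B: 3.5; C: 6.
E[X] = 0.2·6.5 + 0.4·3.5 + 0.4·6 = 5.1.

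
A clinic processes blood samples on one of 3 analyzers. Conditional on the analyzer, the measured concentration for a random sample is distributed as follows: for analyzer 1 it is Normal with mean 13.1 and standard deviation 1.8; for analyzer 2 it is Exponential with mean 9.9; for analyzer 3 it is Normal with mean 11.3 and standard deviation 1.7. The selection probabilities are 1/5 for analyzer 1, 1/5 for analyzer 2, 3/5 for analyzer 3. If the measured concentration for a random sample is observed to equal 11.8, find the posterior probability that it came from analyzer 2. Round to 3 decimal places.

Likelihoods f(11.8 | ·): 1: 0.170755; 2: 0.0306705; 3: 0.224738.
Posterior ∝ prior × likelihood. Numerator for 2: 0.2·0.0306705 = 0.0061341.
Normalizing constant: 0.2·0.170755 + 0.2·0.0306705 + 0.6·0.224738 = 0.175128.
P(2 | observation) = 0.0061341 / 0.175128 = 0.0350264.

0.035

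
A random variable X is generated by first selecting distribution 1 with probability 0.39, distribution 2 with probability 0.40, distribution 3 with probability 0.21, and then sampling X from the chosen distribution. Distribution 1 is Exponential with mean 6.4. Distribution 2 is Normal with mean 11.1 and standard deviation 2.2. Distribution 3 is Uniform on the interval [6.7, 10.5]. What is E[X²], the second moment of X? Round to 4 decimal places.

98.9531

For each component E[X²] = Var + (mean)², giving 1: 81.92; 2: 128.05; 3: 75.1633.
Overall E[X²] = 0.39·81.92 + 0.4·128.05 + 0.21·75.1633 = 98.9531.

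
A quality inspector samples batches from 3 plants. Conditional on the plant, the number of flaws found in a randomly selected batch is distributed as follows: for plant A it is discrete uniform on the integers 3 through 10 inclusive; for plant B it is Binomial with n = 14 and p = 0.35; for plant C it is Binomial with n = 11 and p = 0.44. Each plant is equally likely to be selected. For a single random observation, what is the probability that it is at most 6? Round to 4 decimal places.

0.7199

Conditional on each plant, P(X ≤ 6): A: 0.5; B: 0.816408; C: 0.843219.
By total probability, P(X ≤ 6) = 0.333333·0.5 + 0.333333·0.816408 + 0.333333·0.843219 = 0.719876.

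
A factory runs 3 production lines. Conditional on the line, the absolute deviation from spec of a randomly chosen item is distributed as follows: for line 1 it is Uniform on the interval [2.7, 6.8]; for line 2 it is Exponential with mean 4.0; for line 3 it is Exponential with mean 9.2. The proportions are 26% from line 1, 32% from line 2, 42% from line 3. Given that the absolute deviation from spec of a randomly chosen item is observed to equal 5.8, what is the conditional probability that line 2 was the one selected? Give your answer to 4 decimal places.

0.1762

Likelihoods f(5.8 | ·): 1: 0.243902; 2: 0.0586426; 3: 0.0578652.
Posterior ∝ prior × likelihood. Numerator for 2: 0.32·0.0586426 = 0.0187656.
Normalizing constant: 0.26·0.243902 + 0.32·0.0586426 + 0.42·0.0578652 = 0.106484.
P(2 | observation) = 0.0187656 / 0.106484 = 0.17623.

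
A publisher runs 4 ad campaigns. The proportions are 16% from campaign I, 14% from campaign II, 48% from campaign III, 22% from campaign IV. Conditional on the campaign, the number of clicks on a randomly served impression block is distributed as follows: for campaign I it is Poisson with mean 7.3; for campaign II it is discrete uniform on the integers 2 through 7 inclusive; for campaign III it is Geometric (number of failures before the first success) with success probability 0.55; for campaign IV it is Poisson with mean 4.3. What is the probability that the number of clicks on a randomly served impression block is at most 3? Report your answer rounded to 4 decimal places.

Conditional on each campaign, P(X ≤ 3): I: 0.067406; II: 0.333333; III: 0.958994; IV: 0.377154.
By total probability, P(X ≤ 3) = 0.16·0.067406 + 0.14·0.333333 + 0.48·0.958994 + 0.22·0.377154 = 0.600742.

0.6007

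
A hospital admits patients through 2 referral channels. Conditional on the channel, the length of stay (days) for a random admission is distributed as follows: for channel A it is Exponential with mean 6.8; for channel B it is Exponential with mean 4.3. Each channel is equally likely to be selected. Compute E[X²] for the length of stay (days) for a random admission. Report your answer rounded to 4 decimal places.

64.7300

For each component E[X²] = Var + (mean)², giving A: 92.48; B: 36.98.
Overall E[X²] = 0.5·92.48 + 0.5·36.98 = 64.73.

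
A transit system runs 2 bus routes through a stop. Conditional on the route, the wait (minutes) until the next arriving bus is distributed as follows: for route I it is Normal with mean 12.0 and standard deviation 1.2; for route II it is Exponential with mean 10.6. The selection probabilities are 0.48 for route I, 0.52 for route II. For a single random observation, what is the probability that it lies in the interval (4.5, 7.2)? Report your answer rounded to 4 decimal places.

Conditional on each route, P(4.5 < X < 7.2): I: 3.1671e-05; II: 0.147079.
By total probability, P(4.5 < X < 7.2) = 0.48·3.1671e-05 + 0.52·0.147079 = 0.0764962.

0.0765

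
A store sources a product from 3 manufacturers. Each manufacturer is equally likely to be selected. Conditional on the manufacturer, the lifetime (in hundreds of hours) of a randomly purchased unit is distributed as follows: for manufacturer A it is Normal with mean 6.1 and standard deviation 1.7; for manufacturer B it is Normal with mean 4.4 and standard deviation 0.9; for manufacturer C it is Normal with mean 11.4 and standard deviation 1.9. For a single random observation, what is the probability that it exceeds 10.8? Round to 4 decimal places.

0.2089

Conditional on each manufacturer, P(X > 10.8): A: 0.00284871; B: 5.7554e-13; C: 0.623919.
By total probability, P(X > 10.8) = 0.333333·0.00284871 + 0.333333·5.7554e-13 + 0.333333·0.623919 = 0.208923.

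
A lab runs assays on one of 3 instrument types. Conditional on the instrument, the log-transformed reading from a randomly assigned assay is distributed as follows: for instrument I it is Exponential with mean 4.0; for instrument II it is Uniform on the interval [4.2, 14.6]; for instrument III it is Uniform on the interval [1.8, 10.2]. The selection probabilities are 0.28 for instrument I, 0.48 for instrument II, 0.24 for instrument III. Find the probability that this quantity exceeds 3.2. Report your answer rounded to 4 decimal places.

0.8058

Conditional on each instrument, P(X > 3.2): I: 0.449329; II: 1; III: 0.833333.
By total probability, P(X > 3.2) = 0.28·0.449329 + 0.48·1 + 0.24·0.833333 = 0.805812.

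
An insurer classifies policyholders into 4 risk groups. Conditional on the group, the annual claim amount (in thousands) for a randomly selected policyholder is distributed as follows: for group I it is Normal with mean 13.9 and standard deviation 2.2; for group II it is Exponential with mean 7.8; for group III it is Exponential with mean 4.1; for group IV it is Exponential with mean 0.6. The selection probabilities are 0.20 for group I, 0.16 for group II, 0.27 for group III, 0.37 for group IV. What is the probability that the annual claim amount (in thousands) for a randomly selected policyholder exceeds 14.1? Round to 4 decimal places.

Conditional on each group, P(X > 14.1): I: 0.463782; II: 0.164032; III: 0.032096; IV: 6.22414e-11.
By total probability, P(X > 14.1) = 0.2·0.463782 + 0.16·0.164032 + 0.27·0.032096 + 0.37·6.22414e-11 = 0.127668.

0.1277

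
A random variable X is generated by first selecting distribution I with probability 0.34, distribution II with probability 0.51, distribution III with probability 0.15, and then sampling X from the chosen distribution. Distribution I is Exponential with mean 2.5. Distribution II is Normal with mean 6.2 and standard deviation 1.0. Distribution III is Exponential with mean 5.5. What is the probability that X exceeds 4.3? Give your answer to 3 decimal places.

Conditional on each component, P(X > 4.3): I: 0.179066; II: 0.971283; III: 0.457573.
By total probability, P(X > 4.3) = 0.34·0.179066 + 0.51·0.971283 + 0.15·0.457573 = 0.624873.

0.625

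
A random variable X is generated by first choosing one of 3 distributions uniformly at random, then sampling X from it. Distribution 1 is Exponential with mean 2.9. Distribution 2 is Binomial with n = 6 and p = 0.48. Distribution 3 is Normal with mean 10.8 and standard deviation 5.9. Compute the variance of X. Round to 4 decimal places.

Per component, 1: μ=2.9, E[X²]=16.82; 2: μ=2.88, E[X²]=9.792; 3: μ=10.8, E[X²]=151.45.
E[X] = 0.333333·2.9 + 0.333333·2.88 + 0.333333·10.8 = 5.52667.
E[X²] = 0.333333·16.82 + 0.333333·9.792 + 0.333333·151.45 = 59.354.
Var(X) = E[X²] − (E[X])² = 59.354 − 30.544 = 28.81.

28.8100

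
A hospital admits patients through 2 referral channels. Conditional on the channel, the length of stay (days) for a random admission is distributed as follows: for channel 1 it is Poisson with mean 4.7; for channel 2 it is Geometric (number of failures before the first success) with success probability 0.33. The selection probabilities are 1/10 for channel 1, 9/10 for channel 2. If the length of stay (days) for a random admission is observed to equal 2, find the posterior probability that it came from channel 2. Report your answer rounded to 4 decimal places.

Likelihoods P(X=2 | ·): 1: 0.100457; 2: 0.148137.
Posterior ∝ prior × likelihood. Numerator for 2: 0.9·0.148137 = 0.133323.
Normalizing constant: 0.1·0.100457 + 0.9·0.148137 = 0.143369.
P(2 | observation) = 0.133323 / 0.143369 = 0.929931.

0.9299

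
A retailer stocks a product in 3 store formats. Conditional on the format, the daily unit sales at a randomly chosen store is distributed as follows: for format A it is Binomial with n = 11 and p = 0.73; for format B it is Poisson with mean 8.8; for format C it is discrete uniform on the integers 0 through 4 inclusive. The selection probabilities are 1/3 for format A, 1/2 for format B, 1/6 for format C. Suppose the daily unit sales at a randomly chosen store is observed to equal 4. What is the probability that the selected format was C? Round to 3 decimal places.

Likelihoods P(X=4 | ·): A: 0.00980284; B: 0.0376641; C: 0.2.
Posterior ∝ prior × likelihood. Numerator for C: 0.166667·0.2 = 0.0333333.
Normalizing constant: 0.333333·0.00980284 + 0.5·0.0376641 + 0.166667·0.2 = 0.055433.
P(C | observation) = 0.0333333 / 0.055433 = 0.601326.

0.601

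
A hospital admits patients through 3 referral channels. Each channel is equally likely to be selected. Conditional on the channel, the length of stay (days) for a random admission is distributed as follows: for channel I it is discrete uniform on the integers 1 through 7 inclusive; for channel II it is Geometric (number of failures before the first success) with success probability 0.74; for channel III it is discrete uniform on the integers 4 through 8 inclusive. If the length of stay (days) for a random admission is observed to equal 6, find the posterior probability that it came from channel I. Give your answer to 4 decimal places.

Likelihoods P(X=6 | ·): I: 0.142857; II: 0.000228598; III: 0.2.
Posterior ∝ prior × likelihood. Numerator for I: 0.333333·0.142857 = 0.047619.
Normalizing constant: 0.333333·0.142857 + 0.333333·0.000228598 + 0.333333·0.2 = 0.114362.
P(I | observation) = 0.047619 / 0.114362 = 0.416389.

0.4164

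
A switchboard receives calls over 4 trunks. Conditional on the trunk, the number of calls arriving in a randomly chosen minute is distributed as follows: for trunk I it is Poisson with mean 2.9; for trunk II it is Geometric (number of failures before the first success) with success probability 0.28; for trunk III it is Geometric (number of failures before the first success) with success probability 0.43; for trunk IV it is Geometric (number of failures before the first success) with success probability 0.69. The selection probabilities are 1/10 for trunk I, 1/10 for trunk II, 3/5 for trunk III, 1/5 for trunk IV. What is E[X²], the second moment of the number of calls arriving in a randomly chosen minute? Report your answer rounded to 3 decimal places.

5.785

For each component E[X²] = Var + (mean)², giving I: 11.31; II: 15.7959; III: 4.83991; IV: 0.852972.
Overall E[X²] = 0.1·11.31 + 0.1·15.7959 + 0.6·4.83991 + 0.2·0.852972 = 5.78513.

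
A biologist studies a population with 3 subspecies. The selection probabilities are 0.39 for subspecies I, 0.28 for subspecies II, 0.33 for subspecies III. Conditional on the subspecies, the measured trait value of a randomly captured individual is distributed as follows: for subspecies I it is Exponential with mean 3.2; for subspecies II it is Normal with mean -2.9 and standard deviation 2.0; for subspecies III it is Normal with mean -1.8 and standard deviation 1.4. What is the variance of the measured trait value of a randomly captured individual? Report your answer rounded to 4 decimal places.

Per component, I: μ=3.2, E[X²]=20.48; II: μ=-2.9, E[X²]=12.41; III: μ=-1.8, E[X²]=5.2.
E[X] = 0.39·3.2 + 0.28·-2.9 + 0.33·-1.8 = -0.158.
E[X²] = 0.39·20.48 + 0.28·12.41 + 0.33·5.2 = 13.178.
Var(X) = E[X²] − (E[X])² = 13.178 − 0.024964 = 13.153.

13.1530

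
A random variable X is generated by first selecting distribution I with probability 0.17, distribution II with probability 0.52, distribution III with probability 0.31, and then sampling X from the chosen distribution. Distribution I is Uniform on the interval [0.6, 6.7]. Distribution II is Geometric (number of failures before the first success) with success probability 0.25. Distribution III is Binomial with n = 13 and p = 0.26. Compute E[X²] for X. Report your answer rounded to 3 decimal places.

For each component E[X²] = Var + (mean)², giving I: 16.4233; II: 21; III: 13.9256.
Overall E[X²] = 0.17·16.4233 + 0.52·21 + 0.31·13.9256 = 18.0289.

18.029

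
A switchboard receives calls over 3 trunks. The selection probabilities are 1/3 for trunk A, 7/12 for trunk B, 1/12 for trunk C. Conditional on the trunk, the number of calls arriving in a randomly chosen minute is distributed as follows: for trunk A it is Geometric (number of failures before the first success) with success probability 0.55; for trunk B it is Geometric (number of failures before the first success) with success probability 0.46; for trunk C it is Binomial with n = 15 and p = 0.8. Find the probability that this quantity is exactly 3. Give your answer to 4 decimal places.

Conditional on each trunk, P(X = 3): A: 0.0501187; B: 0.0724334; C: 9.54204e-07.
By total probability, P(X = 3) = 0.333333·0.0501187 + 0.583333·0.0724334 + 0.0833333·9.54204e-07 = 0.0589592.

0.0590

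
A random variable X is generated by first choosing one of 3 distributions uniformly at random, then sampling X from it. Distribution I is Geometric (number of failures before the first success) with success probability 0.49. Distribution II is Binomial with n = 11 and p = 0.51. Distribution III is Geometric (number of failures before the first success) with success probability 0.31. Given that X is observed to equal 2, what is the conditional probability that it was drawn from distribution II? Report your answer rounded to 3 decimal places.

0.078

Likelihoods P(X=2 | ·): I: 0.127449; II: 0.0232953; III: 0.147591.
Posterior ∝ prior × likelihood. Numerator for II: 0.333333·0.0232953 = 0.00776509.
Normalizing constant: 0.333333·0.127449 + 0.333333·0.0232953 + 0.333333·0.147591 = 0.0994451.
P(II | observation) = 0.00776509 / 0.0994451 = 0.0780842.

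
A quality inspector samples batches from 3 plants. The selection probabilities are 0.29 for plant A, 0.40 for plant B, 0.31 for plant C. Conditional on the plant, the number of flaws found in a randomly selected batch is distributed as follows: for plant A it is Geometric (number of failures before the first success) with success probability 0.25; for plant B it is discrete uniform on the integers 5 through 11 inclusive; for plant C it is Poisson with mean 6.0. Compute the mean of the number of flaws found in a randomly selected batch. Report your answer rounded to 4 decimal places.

5.9300

Component means — A: 3; B: 8; C: 6.
E[X] = 0.29·3 + 0.4·8 + 0.31·6 = 5.93.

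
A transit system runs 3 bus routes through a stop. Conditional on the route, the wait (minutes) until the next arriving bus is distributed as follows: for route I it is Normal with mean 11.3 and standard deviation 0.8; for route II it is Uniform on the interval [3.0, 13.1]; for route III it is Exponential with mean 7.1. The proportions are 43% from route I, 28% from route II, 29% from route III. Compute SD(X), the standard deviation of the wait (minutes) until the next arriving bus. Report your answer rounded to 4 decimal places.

Per component, I: μ=11.3, E[X²]=128.33; II: μ=8.05, E[X²]=73.3033; III: μ=7.1, E[X²]=100.82.
E[X] = 0.43·11.3 + 0.28·8.05 + 0.29·7.1 = 9.172.
E[X²] = 0.43·128.33 + 0.28·73.3033 + 0.29·100.82 = 104.945.
Var(X) = E[X²] − (E[X])² = 104.945 − 84.1256 = 20.819.
SD(X) = √20.819 = 4.56279.

4.5628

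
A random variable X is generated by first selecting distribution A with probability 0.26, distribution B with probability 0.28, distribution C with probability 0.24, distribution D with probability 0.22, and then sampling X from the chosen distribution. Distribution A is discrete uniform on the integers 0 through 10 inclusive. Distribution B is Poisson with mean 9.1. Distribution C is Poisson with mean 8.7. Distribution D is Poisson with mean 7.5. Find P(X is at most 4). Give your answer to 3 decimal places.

0.178

Conditional on each component, P(X ≤ 4): A: 0.454545; B: 0.0516822; C: 0.0659685; D: 0.132062.
By total probability, P(X ≤ 4) = 0.26·0.454545 + 0.28·0.0516822 + 0.24·0.0659685 + 0.22·0.132062 = 0.177539.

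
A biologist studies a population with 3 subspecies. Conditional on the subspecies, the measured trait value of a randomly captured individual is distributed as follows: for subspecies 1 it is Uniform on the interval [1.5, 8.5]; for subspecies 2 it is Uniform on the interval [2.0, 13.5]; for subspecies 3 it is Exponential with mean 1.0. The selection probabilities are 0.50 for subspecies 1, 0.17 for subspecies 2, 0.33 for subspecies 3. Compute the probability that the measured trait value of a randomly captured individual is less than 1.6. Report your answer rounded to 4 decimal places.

0.2705

Conditional on each subspecies, P(X < 1.6): 1: 0.0142857; 2: 0; 3: 0.798103.
By total probability, P(X < 1.6) = 0.5·0.0142857 + 0.17·0 + 0.33·0.798103 = 0.270517.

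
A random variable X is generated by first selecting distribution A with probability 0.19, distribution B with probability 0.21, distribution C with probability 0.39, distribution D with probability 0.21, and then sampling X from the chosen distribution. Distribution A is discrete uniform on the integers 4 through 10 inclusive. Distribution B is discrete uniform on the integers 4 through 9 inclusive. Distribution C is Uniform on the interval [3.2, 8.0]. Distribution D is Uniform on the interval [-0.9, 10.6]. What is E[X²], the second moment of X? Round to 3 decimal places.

39.788

For each component E[X²] = Var + (mean)², giving A: 53; B: 45.1667; C: 33.28; D: 34.5433.
Overall E[X²] = 0.19·53 + 0.21·45.1667 + 0.39·33.28 + 0.21·34.5433 = 39.7883.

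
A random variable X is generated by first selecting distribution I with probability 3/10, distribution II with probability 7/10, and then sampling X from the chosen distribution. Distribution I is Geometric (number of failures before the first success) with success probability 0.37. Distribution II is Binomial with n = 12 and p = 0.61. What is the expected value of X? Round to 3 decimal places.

5.635

Component means — I: 1.7027; II: 7.32.
E[X] = 0.3·1.7027 + 0.7·7.32 = 5.63481.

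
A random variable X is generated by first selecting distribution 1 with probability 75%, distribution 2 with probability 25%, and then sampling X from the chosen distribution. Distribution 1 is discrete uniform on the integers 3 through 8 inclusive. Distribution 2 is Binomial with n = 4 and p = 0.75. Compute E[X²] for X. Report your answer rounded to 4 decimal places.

For each component E[X²] = Var + (mean)², giving 1: 33.1667; 2: 9.75.
Overall E[X²] = 0.75·33.1667 + 0.25·9.75 = 27.3125.

27.3125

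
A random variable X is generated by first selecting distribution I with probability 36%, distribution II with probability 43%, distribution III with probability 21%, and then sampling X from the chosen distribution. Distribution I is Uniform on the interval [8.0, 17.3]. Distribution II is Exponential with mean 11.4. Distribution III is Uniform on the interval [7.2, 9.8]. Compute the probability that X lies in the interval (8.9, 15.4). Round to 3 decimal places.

Conditional on each component, P(8.9 < X < 15.4): I: 0.698925; II: 0.199071; III: 0.346154.
By total probability, P(8.9 < X < 15.4) = 0.36·0.698925 + 0.43·0.199071 + 0.21·0.346154 = 0.409906.

0.410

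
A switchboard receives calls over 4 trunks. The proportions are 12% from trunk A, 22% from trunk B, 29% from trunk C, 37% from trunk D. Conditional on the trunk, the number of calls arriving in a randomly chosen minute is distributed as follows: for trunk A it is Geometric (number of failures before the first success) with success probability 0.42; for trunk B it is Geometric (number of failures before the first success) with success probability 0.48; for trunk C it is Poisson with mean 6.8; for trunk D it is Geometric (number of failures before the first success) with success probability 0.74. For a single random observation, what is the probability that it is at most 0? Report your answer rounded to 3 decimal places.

Conditional on each trunk, P(X ≤ 0): A: 0.42; B: 0.48; C: 0.00111378; D: 0.74.
By total probability, P(X ≤ 0) = 0.12·0.42 + 0.22·0.48 + 0.29·0.00111378 + 0.37·0.74 = 0.430123.

0.430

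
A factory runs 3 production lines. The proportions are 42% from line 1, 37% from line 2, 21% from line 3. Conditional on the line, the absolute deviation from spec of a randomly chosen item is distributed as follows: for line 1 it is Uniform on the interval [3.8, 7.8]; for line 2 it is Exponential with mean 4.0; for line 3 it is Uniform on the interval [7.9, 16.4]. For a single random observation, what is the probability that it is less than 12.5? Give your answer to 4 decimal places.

0.8874

Conditional on each line, P(X < 12.5): 1: 1; 2: 0.956063; 3: 0.541176.
By total probability, P(X < 12.5) = 0.42·1 + 0.37·0.956063 + 0.21·0.541176 = 0.88739.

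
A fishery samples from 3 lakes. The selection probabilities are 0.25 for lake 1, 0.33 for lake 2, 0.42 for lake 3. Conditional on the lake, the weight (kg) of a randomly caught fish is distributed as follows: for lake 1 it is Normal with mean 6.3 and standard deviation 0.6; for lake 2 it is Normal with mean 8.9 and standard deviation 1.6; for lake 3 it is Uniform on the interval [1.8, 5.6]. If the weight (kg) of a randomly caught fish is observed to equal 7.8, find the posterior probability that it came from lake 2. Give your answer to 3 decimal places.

0.899

Likelihoods f(7.8 | ·): 1: 0.0292138; 2: 0.196858; 3: 0.
Posterior ∝ prior × likelihood. Numerator for 2: 0.33·0.196858 = 0.0649633.
Normalizing constant: 0.25·0.0292138 + 0.33·0.196858 + 0.42·0 = 0.0722668.
P(2 | observation) = 0.0649633 / 0.0722668 = 0.898937.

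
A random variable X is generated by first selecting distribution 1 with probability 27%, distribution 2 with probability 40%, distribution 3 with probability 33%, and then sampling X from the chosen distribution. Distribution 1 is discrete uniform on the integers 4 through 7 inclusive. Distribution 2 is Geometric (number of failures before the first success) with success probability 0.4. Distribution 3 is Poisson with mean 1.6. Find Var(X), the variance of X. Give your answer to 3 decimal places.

Per component, 1: μ=5.5, E[X²]=31.5; 2: μ=1.5, E[X²]=6; 3: μ=1.6, E[X²]=4.16.
E[X] = 0.27·5.5 + 0.4·1.5 + 0.33·1.6 = 2.613.
E[X²] = 0.27·31.5 + 0.4·6 + 0.33·4.16 = 12.2778.
Var(X) = E[X²] − (E[X])² = 12.2778 − 6.82777 = 5.45003.

5.450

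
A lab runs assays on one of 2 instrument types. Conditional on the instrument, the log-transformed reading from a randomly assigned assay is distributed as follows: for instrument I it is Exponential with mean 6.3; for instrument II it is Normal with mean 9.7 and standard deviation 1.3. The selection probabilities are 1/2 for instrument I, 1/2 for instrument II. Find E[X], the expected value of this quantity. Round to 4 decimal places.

Component means — I: 6.3; II: 9.7.
E[X] = 0.5·6.3 + 0.5·9.7 = 8.

8.0000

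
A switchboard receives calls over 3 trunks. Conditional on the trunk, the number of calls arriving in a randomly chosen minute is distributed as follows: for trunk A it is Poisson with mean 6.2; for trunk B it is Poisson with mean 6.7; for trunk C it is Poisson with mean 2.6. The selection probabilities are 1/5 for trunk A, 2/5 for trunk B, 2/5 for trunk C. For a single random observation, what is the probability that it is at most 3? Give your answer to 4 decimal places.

0.3608

Conditional on each trunk, P(X ≤ 3): A: 0.134229; B: 0.098808; C: 0.736002.
By total probability, P(X ≤ 3) = 0.2·0.134229 + 0.4·0.098808 + 0.4·0.736002 = 0.36077.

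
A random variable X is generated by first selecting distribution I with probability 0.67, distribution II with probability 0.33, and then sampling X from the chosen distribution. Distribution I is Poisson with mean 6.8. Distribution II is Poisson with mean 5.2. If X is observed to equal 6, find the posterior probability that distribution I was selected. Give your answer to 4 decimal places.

Likelihoods P(X=6 | ·): I: 0.152939; II: 0.15148.
Posterior ∝ prior × likelihood. Numerator for I: 0.67·0.152939 = 0.102469.
Normalizing constant: 0.67·0.152939 + 0.33·0.15148 = 0.152458.
P(I | observation) = 0.102469 / 0.152458 = 0.672116.

0.6721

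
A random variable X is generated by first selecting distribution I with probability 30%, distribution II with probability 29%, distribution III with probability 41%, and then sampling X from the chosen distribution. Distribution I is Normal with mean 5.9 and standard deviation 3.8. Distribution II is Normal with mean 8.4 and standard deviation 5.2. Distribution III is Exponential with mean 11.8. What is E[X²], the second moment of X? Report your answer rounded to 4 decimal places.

157.2558

For each component E[X²] = Var + (mean)², giving I: 49.25; II: 97.6; III: 278.48.
Overall E[X²] = 0.3·49.25 + 0.29·97.6 + 0.41·278.48 = 157.256.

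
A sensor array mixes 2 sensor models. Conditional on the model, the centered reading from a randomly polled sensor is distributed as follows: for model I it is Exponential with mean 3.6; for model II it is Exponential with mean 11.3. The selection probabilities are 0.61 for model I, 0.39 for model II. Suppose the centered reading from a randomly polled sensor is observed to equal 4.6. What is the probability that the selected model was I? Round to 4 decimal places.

0.6727

Likelihoods f(4.6 | ·): I: 0.0774044; II: 0.0589019.
Posterior ∝ prior × likelihood. Numerator for I: 0.61·0.0774044 = 0.0472167.
Normalizing constant: 0.61·0.0774044 + 0.39·0.0589019 = 0.0701884.
P(I | observation) = 0.0472167 / 0.0701884 = 0.672713.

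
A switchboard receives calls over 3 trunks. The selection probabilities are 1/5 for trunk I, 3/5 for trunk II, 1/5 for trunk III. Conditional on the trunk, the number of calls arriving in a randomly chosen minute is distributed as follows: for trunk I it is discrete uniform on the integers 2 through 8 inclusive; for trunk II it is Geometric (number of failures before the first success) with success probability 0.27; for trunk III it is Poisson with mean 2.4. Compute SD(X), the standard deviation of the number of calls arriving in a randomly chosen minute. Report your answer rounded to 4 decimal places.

Per component, I: μ=5, E[X²]=29; II: μ=2.7037, E[X²]=17.3237; III: μ=2.4, E[X²]=8.16.
E[X] = 0.2·5 + 0.6·2.7037 + 0.2·2.4 = 3.10222.
E[X²] = 0.2·29 + 0.6·17.3237 + 0.2·8.16 = 17.8262.
Var(X) = E[X²] − (E[X])² = 17.8262 − 9.62378 = 8.20246.
SD(X) = √8.20246 = 2.86399.

2.8640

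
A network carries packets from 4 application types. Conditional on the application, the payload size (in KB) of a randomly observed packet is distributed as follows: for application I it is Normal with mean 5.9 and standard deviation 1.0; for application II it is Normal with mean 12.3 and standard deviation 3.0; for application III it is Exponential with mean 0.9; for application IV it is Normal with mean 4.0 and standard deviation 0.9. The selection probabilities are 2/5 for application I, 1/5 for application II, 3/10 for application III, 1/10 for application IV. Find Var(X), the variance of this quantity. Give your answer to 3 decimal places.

Per component, I: μ=5.9, E[X²]=35.81; II: μ=12.3, E[X²]=160.29; III: μ=0.9, E[X²]=1.62; IV: μ=4, E[X²]=16.81.
E[X] = 0.4·5.9 + 0.2·12.3 + 0.3·0.9 + 0.1·4 = 5.49.
E[X²] = 0.4·35.81 + 0.2·160.29 + 0.3·1.62 + 0.1·16.81 = 48.549.
Var(X) = E[X²] − (E[X])² = 48.549 − 30.1401 = 18.4089.

18.409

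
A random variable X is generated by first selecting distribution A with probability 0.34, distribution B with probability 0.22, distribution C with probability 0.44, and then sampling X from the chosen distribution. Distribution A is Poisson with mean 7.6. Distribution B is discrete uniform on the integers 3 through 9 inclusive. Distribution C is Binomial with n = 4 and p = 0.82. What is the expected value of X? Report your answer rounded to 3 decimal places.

Component means — A: 7.6; B: 6; C: 3.28.
E[X] = 0.34·7.6 + 0.22·6 + 0.44·3.28 = 5.3472.

5.347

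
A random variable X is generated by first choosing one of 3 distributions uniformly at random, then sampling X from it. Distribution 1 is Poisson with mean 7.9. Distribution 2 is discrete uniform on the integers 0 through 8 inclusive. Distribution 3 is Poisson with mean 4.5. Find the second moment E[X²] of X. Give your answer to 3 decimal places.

For each component E[X²] = Var + (mean)², giving 1: 70.31; 2: 22.6667; 3: 24.75.
Overall E[X²] = 0.333333·70.31 + 0.333333·22.6667 + 0.333333·24.75 = 39.2422.

39.242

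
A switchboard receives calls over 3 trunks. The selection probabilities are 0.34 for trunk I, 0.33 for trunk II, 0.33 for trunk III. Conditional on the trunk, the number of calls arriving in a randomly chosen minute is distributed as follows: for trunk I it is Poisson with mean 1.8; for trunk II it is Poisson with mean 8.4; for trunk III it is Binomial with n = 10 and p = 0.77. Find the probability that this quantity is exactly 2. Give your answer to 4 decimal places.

0.0937

Conditional on each trunk, P(X = 2): I: 0.267784; II: 0.00793332; III: 0.000208938.
By total probability, P(X = 2) = 0.34·0.267784 + 0.33·0.00793332 + 0.33·0.000208938 = 0.0937336.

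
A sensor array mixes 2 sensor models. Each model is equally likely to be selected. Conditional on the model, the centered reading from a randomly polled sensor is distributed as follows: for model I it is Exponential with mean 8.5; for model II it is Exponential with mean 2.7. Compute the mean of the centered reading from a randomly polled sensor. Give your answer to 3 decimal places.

Component means — I: 8.5; II: 2.7.
E[X] = 0.5·8.5 + 0.5·2.7 = 5.6.

5.600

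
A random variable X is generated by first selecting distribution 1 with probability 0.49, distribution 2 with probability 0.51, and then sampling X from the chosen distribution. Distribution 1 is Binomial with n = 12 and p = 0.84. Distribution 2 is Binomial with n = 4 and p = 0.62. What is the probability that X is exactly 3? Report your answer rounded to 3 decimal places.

0.185

Conditional on each component, P(X = 3): 1: 8.96067e-06; 2: 0.362259.
By total probability, P(X = 3) = 0.49·8.96067e-06 + 0.51·0.362259 = 0.184756.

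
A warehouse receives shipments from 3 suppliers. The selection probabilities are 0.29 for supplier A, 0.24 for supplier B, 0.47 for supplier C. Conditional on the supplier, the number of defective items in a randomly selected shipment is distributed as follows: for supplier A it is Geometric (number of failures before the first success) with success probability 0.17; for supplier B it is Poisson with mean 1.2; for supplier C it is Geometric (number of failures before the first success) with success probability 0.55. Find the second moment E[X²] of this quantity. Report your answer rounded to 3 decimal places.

16.889

For each component E[X²] = Var + (mean)², giving A: 52.5571; B: 2.64; C: 2.15702.
Overall E[X²] = 0.29·52.5571 + 0.24·2.64 + 0.47·2.15702 = 16.889.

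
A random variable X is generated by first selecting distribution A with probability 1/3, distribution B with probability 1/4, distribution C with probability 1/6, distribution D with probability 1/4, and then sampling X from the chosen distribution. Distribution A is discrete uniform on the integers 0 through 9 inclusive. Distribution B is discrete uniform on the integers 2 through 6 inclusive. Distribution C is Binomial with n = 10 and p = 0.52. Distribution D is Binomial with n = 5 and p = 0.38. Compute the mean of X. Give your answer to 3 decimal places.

3.842

Component means — A: 4.5; B: 4; C: 5.2; D: 1.9.
E[X] = 0.333333·4.5 + 0.25·4 + 0.166667·5.2 + 0.25·1.9 = 3.84167.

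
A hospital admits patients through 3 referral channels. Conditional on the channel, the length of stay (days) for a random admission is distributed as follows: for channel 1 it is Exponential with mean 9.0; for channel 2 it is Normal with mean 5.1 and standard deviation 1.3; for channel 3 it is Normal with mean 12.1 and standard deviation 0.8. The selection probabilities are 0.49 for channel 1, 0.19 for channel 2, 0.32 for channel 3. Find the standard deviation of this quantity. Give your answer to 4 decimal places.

6.7910

Per component, 1: μ=9, E[X²]=162; 2: μ=5.1, E[X²]=27.7; 3: μ=12.1, E[X²]=147.05.
E[X] = 0.49·9 + 0.19·5.1 + 0.32·12.1 = 9.251.
E[X²] = 0.49·162 + 0.19·27.7 + 0.32·147.05 = 131.699.
Var(X) = E[X²] − (E[X])² = 131.699 − 85.581 = 46.118.
SD(X) = √46.118 = 6.79102.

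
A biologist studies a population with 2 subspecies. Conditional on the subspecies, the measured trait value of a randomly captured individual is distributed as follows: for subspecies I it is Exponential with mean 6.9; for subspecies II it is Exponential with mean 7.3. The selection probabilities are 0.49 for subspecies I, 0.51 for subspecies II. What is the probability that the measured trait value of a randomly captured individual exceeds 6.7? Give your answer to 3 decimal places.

0.389

Conditional on each subspecies, P(X > 6.7): I: 0.378699; II: 0.399393.
By total probability, P(X > 6.7) = 0.49·0.378699 + 0.51·0.399393 = 0.389253.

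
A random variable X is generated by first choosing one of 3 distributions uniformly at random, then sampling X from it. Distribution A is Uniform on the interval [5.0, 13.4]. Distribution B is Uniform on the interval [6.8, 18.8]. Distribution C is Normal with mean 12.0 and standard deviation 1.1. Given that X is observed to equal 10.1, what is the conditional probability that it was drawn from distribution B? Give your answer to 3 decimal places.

0.293

Likelihoods f(10.1 | ·): A: 0.119048; B: 0.0833333; C: 0.0815952.
Posterior ∝ prior × likelihood. Numerator for B: 0.333333·0.0833333 = 0.0277778.
Normalizing constant: 0.333333·0.119048 + 0.333333·0.0833333 + 0.333333·0.0815952 = 0.0946587.
P(B | observation) = 0.0277778 / 0.0946587 = 0.293452.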